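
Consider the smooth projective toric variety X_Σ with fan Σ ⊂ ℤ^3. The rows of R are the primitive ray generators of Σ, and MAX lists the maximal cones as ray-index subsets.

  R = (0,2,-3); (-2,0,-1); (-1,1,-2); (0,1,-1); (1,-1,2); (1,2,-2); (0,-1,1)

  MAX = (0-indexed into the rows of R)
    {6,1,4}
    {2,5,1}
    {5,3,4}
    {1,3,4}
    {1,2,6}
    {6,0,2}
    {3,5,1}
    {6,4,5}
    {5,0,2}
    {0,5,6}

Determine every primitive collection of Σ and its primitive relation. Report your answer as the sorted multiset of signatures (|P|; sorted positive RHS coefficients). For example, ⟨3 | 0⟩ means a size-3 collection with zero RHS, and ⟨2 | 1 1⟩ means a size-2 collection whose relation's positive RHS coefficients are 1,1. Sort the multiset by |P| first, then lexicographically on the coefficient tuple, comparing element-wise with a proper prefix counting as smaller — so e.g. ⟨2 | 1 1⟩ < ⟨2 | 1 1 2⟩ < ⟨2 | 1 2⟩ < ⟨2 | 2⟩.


Minimal non-faces — 9 found among 7 rays, 10 max cones:

  P={2,4}:  v_{2} + v_{4} = 0 — sig = ⟨2 | 0⟩
  P={3,6}:  v_{3} + v_{6} = 0 — sig = ⟨2 | 0⟩
  P={0,3}:  v_{0} + v_{3} = v_{2} + v_{5} — sig = ⟨2 | 1 1⟩
  P={0,4}:  v_{0} + v_{4} = v_{5} + v_{6} — sig = ⟨2 | 1 1⟩
  P={2,3}:  v_{2} + v_{3} = v_{1} + v_{5} — sig = ⟨2 | 1 1⟩
  P={0,1}:  v_{0} + v_{1} = 2·v_{2} — sig = ⟨2 | 2⟩
  P={1,4,5}:  v_{1} + v_{4} + v_{5} = v_{3} — sig = ⟨3 | 1⟩
  P={1,5,6}:  v_{1} + v_{5} + v_{6} = v_{2} — sig = ⟨3 | 1⟩
  P={2,5,6}:  v_{2} + v_{5} + v_{6} = v_{0} — sig = ⟨3 | 1⟩

Sorted signature multiset PRS(X):
    ⟨2 | 0⟩
    ⟨2 | 0⟩
    ⟨2 | 1 1⟩
    ⟨2 | 1 1⟩
    ⟨2 | 1 1⟩
    ⟨2 | 2⟩
    ⟨3 | 1⟩
    ⟨3 | 1⟩
    ⟨3 | 1⟩


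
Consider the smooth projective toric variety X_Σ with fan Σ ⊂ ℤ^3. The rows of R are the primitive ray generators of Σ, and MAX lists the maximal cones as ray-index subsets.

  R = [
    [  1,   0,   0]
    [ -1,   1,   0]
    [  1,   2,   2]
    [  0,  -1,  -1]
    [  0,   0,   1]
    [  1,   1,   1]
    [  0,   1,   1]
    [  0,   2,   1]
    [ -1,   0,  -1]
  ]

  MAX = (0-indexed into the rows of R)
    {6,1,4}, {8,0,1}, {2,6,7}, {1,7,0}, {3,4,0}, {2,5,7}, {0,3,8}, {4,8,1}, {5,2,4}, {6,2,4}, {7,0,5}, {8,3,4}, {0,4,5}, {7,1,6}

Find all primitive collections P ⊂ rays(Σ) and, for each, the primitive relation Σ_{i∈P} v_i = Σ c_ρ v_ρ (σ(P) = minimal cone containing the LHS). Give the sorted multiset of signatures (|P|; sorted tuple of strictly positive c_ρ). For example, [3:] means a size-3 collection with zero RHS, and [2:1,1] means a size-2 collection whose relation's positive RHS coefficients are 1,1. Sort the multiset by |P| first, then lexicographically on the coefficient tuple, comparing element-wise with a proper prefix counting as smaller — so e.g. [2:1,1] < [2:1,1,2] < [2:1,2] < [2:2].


|primitive collections| = 17. Relations:

  {3,6}:  v_{3} + v_{6} = 0 — sig = [2:]
  {0,6}:  v_{0} + v_{6} = v_{5} — sig = [2:1]
  {1,3}:  v_{1} + v_{3} = v_{8} — sig = [2:1]
  {1,5}:  v_{1} + v_{5} = v_{7} — sig = [2:1]
  {2,3}:  v_{2} + v_{3} = v_{5} — sig = [2:1]
  {2,8}:  v_{2} + v_{8} = v_{7} — sig = [2:1]
  {3,5}:  v_{3} + v_{5} = v_{0} — sig = [2:1]
  {5,6}:  v_{5} + v_{6} = v_{2} — sig = [2:1]
  {6,8}:  v_{6} + v_{8} = v_{1} — sig = [2:1]
  {1,2}:  v_{1} + v_{2} = v_{6} + v_{7} — sig = [2:1,1]
  {3,7}:  v_{3} + v_{7} = v_{0} + v_{1} — sig = [2:1,1]
  {5,8}:  v_{5} + v_{8} = v_{0} + v_{1} — sig = [2:1,1]
  {7,8}:  v_{7} + v_{8} = v_{0} + 2·v_{1} — sig = [2:1,2]
  {0,2}:  v_{0} + v_{2} = 2·v_{5} — sig = [2:2]
  {4,7}:  v_{4} + v_{7} = 2·v_{6} — sig = [2:2]
  {0,4,8}:  v_{0} + v_{4} + v_{8} = 0 — sig = [3:]
  {0,1,4}:  v_{0} + v_{1} + v_{4} = v_{6} — sig = [3:1]

so the primitive-relation signature multiset is
    [2:]
    [2:1]
    [2:1]
    [2:1]
    [2:1]
    [2:1]
    [2:1]
    [2:1]
    [2:1]
    [2:1,1]
    [2:1,1]
    [2:1,1]
    [2:1,2]
    [2:2]
    [2:2]
    [3:]
    [3:1]


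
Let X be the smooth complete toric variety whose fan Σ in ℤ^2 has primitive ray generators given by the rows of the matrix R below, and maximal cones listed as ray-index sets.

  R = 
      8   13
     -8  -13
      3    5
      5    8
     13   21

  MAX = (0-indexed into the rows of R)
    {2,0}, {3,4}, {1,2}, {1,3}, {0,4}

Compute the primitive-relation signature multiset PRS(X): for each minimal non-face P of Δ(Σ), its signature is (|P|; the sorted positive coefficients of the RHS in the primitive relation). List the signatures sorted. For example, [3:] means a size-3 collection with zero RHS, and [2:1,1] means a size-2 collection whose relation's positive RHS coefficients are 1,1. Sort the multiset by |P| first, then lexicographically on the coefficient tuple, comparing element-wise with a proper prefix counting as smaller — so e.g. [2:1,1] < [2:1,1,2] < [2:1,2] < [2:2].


Σ has 5 primitive collections:

  {0,1}:  v_{0} + v_{1} = 0  →  sig = [2:]
  {0,3}:  v_{0} + v_{3} = v_{4}  →  sig = [2:1]
  {1,4}:  v_{1} + v_{4} = v_{3}  →  sig = [2:1]
  {2,3}:  v_{2} + v_{3} = v_{0}  →  sig = [2:1]
  {2,4}:  v_{2} + v_{4} = 2·v_{0}  →  sig = [2:2]

Sorted signature multiset PRS(X):
    [2:]
    [2:1]
    [2:1]
    [2:1]
    [2:2]


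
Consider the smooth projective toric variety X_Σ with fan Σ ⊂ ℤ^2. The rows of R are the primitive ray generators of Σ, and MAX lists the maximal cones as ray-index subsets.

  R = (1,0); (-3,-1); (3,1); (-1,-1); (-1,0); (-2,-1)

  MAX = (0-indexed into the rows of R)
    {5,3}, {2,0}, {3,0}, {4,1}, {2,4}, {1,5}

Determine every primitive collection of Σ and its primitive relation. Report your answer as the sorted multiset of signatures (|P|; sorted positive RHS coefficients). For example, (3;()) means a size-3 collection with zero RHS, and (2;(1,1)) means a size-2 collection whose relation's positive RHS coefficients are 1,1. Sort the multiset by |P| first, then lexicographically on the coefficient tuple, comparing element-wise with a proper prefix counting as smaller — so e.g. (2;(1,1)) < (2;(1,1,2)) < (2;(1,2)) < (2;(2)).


Primitive collections (9):

  • {0,4}:  v_{0} + v_{4} = 0  →  sig = (2;())
  • {1,2}:  v_{1} + v_{2} = 0  →  sig = (2;())
  • {0,1}:  v_{0} + v_{1} = v_{5}  →  sig = (2;(1))
  • {0,5}:  v_{0} + v_{5} = v_{3}  →  sig = (2;(1))
  • {2,5}:  v_{2} + v_{5} = v_{0}  →  sig = (2;(1))
  • {3,4}:  v_{3} + v_{4} = v_{5}  →  sig = (2;(1))
  • {4,5}:  v_{4} + v_{5} = v_{1}  →  sig = (2;(1))
  • {1,3}:  v_{1} + v_{3} = 2·v_{5}  →  sig = (2;(2))
  • {2,3}:  v_{2} + v_{3} = 2·v_{0}  →  sig = (2;(2))

Hence PRS(X_Σ) =
[(2;()), (2;()), (2;(1)), (2;(1)), (2;(1)), (2;(1)), (2;(1)), (2;(2)), (2;(2))]


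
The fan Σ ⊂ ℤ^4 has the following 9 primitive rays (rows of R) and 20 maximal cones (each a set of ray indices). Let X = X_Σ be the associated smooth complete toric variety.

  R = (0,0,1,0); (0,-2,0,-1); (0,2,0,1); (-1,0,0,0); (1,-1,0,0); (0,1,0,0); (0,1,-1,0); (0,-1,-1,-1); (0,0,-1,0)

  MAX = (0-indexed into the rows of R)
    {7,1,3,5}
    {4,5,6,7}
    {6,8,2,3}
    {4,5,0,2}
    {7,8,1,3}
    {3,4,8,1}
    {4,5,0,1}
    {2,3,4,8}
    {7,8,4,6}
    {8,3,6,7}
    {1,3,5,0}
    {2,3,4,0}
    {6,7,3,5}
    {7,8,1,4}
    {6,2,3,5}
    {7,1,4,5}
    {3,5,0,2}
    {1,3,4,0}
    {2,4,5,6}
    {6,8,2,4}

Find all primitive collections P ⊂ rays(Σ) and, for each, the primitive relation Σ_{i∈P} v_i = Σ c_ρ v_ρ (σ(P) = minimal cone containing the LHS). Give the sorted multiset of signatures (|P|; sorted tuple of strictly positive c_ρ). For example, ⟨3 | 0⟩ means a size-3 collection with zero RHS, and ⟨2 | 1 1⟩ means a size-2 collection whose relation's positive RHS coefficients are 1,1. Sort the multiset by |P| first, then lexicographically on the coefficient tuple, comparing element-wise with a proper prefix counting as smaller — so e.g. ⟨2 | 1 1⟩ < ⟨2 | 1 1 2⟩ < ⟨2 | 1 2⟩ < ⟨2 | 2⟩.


Minimal non-faces — 10 found among 9 rays, 20 max cones:

  P={0,8}:  v_{0} + v_{8} = 0  ⟹  sig = ⟨2 | 0⟩
  P={1,2}:  v_{1} + v_{2} = 0  ⟹  sig = ⟨2 | 0⟩
  P={0,6}:  v_{0} + v_{6} = v_{5}  ⟹  sig = ⟨2 | 1⟩
  P={1,6}:  v_{1} + v_{6} = v_{7}  ⟹  sig = ⟨2 | 1⟩
  P={2,7}:  v_{2} + v_{7} = v_{6}  ⟹  sig = ⟨2 | 1⟩
  P={5,8}:  v_{5} + v_{8} = v_{6}  ⟹  sig = ⟨2 | 1⟩
  P={0,7}:  v_{0} + v_{7} = v_{1} + v_{5}  ⟹  sig = ⟨2 | 1 1⟩
  P={3,4,5}:  v_{3} + v_{4} + v_{5} = 0  ⟹  sig = ⟨3 | 0⟩
  P={3,4,6}:  v_{3} + v_{4} + v_{6} = v_{8}  ⟹  sig = ⟨3 | 1⟩
  P={3,4,7}:  v_{3} + v_{4} + v_{7} = v_{1} + v_{8}  ⟹  sig = ⟨3 | 1 1⟩

Signatures (|P|; sorted positive RHS coefficients), sorted:
    ⟨2 | 0⟩
    ⟨2 | 0⟩
    ⟨2 | 1⟩
    ⟨2 | 1⟩
    ⟨2 | 1⟩
    ⟨2 | 1⟩
    ⟨2 | 1 1⟩
    ⟨3 | 0⟩
    ⟨3 | 1⟩
    ⟨3 | 1 1⟩


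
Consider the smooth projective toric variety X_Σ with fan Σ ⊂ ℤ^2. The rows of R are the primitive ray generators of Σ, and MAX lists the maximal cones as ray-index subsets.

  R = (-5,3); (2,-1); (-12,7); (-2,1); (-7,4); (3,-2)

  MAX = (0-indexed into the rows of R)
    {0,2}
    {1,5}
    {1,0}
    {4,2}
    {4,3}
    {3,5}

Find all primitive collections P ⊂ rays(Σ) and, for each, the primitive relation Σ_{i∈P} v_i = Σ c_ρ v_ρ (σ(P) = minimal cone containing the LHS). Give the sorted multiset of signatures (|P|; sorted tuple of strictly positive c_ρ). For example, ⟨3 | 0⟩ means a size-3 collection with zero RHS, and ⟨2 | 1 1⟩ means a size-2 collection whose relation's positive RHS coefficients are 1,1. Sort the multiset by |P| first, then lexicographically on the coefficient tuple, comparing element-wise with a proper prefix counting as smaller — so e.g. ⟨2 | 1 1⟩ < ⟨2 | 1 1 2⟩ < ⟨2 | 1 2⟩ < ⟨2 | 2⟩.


|primitive collections| = 9. Relations:

  • {1,3}:  v_{1} + v_{3} = 0 ; sig = ⟨2 | 0⟩
  • {0,3}:  v_{0} + v_{3} = v_{4} ; sig = ⟨2 | 1⟩
  • {0,4}:  v_{0} + v_{4} = v_{2} ; sig = ⟨2 | 1⟩
  • {0,5}:  v_{0} + v_{5} = v_{3} ; sig = ⟨2 | 1⟩
  • {1,4}:  v_{1} + v_{4} = v_{0} ; sig = ⟨2 | 1⟩
  • {2,5}:  v_{2} + v_{5} = v_{3} + v_{4} ; sig = ⟨2 | 1 1⟩
  • {1,2}:  v_{1} + v_{2} = 2·v_{0} ; sig = ⟨2 | 2⟩
  • {2,3}:  v_{2} + v_{3} = 2·v_{4} ; sig = ⟨2 | 2⟩
  • {4,5}:  v_{4} + v_{5} = 2·v_{3} ; sig = ⟨2 | 2⟩

Signatures (|P|; sorted positive RHS coefficients), sorted:
    |P|=2: 9 collections, coeffs (), (1), (1), (1), (1), (1,1), (2), (2), (2)


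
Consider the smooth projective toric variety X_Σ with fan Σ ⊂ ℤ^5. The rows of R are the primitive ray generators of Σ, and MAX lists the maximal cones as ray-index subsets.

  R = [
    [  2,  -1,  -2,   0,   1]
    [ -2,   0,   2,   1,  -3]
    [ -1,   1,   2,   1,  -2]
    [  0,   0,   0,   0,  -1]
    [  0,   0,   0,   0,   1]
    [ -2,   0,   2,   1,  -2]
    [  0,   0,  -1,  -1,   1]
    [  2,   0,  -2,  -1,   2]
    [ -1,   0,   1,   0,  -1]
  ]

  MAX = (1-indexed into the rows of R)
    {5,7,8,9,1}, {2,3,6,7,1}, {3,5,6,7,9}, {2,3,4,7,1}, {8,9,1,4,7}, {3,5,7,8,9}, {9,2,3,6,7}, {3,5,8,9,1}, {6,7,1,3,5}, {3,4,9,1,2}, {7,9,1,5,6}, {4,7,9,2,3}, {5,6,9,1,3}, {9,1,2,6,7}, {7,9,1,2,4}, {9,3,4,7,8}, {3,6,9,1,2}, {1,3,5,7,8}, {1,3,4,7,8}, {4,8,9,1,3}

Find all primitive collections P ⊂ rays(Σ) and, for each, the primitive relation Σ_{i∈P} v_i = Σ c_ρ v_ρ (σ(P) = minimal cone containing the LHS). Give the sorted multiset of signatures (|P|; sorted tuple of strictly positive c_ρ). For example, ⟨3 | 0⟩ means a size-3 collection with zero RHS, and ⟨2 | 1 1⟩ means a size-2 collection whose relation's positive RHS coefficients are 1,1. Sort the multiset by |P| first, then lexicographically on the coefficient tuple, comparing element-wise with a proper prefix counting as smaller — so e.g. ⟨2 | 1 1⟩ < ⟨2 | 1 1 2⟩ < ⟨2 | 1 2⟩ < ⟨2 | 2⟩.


6 collections generate NE(X_Σ); each relation:

  P = {4,5}:  v_{4} + v_{5} = 0  ⇒ sig = ⟨2 | 0⟩
  P = {6,8}:  v_{6} + v_{8} = 0  ⇒ sig = ⟨2 | 0⟩
  P = {2,5}:  v_{2} + v_{5} = v_{6}  ⇒ sig = ⟨2 | 1⟩
  P = {2,8}:  v_{2} + v_{8} = v_{4}  ⇒ sig = ⟨2 | 1⟩
  P = {4,6}:  v_{4} + v_{6} = v_{2}  ⇒ sig = ⟨2 | 1⟩
  P = {1,3,7,9}:  v_{1} + v_{3} + v_{7} + v_{9} = v_{4}  ⇒ sig = ⟨4 | 1⟩

so the primitive-relation signature multiset is
[⟨2 | 0⟩, ⟨2 | 0⟩, ⟨2 | 1⟩, ⟨2 | 1⟩, ⟨2 | 1⟩, ⟨4 | 1⟩]


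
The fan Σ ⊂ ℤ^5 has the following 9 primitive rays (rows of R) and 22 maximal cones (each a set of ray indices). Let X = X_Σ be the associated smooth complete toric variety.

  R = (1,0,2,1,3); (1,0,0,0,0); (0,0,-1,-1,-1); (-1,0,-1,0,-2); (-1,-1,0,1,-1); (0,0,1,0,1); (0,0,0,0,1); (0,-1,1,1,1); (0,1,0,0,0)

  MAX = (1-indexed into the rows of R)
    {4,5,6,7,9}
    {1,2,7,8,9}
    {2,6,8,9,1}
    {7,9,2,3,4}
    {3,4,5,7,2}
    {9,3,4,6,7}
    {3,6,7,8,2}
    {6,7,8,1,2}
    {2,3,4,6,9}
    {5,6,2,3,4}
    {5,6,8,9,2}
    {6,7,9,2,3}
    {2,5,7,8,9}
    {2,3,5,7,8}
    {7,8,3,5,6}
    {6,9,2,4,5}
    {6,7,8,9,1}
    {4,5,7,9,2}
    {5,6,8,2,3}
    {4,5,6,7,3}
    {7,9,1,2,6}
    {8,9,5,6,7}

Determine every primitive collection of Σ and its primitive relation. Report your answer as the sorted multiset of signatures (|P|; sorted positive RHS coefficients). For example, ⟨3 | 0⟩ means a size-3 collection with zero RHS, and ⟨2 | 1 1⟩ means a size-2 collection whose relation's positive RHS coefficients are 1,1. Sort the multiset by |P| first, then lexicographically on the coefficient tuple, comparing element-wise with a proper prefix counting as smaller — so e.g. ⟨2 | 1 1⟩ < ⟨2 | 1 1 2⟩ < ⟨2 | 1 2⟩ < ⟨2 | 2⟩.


Primitive collections (9):

  • {4,8}:  v_{4} + v_{8} = v_{5}  so sig = ⟨2 | 1⟩
  • {1,4}:  v_{1} + v_{4} = v_{8} + v_{9}  so sig = ⟨2 | 1 1⟩
  • {1,3}:  v_{1} + v_{3} = v_{2} + v_{6} + v_{7}  so sig = ⟨2 | 1 1 1⟩
  • {1,5}:  v_{1} + v_{5} = 2·v_{8} + v_{9}  so sig = ⟨2 | 1 2⟩
  • {3,8,9}:  v_{3} + v_{8} + v_{9} = 0  so sig = ⟨3 | 0⟩
  • {3,5,9}:  v_{3} + v_{5} + v_{9} = v_{4}  so sig = ⟨3 | 1⟩
  • {2,4,6,7}:  v_{2} + v_{4} + v_{6} + v_{7} = 0  so sig = ⟨4 | 0⟩
  • {2,5,6,7}:  v_{2} + v_{5} + v_{6} + v_{7} = v_{8}  so sig = ⟨4 | 1⟩
  • {2,6,7,8,9}:  v_{2} + v_{6} + v_{7} + v_{8} + v_{9} = v_{1}  so sig = ⟨5 | 1⟩

Sorted signature multiset PRS(X):
[⟨2 | 1⟩, ⟨2 | 1 1⟩, ⟨2 | 1 1 1⟩, ⟨2 | 1 2⟩, ⟨3 | 0⟩, ⟨3 | 1⟩, ⟨4 | 0⟩, ⟨4 | 1⟩, ⟨5 | 1⟩]


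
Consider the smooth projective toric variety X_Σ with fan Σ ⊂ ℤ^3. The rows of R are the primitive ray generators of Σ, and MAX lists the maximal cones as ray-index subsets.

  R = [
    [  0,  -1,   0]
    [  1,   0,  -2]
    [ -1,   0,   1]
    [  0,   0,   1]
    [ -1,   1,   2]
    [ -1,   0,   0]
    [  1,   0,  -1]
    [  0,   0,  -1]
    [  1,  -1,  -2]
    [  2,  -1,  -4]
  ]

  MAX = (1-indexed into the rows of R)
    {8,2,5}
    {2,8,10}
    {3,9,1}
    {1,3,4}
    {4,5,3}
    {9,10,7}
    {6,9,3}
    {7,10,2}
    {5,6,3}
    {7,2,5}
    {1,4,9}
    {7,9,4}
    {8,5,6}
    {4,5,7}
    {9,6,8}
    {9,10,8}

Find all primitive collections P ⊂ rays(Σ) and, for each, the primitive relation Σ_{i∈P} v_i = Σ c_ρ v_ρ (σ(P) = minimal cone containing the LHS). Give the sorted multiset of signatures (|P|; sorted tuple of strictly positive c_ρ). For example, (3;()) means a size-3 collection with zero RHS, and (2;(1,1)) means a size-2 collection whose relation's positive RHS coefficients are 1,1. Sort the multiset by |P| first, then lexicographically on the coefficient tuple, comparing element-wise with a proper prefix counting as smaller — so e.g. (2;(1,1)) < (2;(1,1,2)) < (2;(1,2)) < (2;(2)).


Δ(Σ) — 10 vertices, 22 min non-faces:

  P={3,7}:  v_{3} + v_{7} = 0 — sig = (2;())
  P={4,8}:  v_{4} + v_{8} = 0 — sig = (2;())
  P={5,9}:  v_{5} + v_{9} = 0 — sig = (2;())
  P={1,2}:  v_{1} + v_{2} = v_{9} — sig = (2;(1))
  P={2,3}:  v_{2} + v_{3} = v_{8} — sig = (2;(1))
  P={2,4}:  v_{2} + v_{4} = v_{7} — sig = (2;(1))
  P={2,9}:  v_{2} + v_{9} = v_{10} — sig = (2;(1))
  P={3,8}:  v_{3} + v_{8} = v_{6} — sig = (2;(1))
  P={4,6}:  v_{4} + v_{6} = v_{3} — sig = (2;(1))
  P={5,10}:  v_{5} + v_{10} = v_{2} — sig = (2;(1))
  P={6,7}:  v_{6} + v_{7} = v_{8} — sig = (2;(1))
  P={7,8}:  v_{7} + v_{8} = v_{2} — sig = (2;(1))
  P={1,5}:  v_{1} + v_{5} = v_{3} + v_{4} — sig = (2;(1,1))
  P={1,7}:  v_{1} + v_{7} = v_{4} + v_{9} — sig = (2;(1,1))
  P={1,8}:  v_{1} + v_{8} = v_{3} + v_{9} — sig = (2;(1,1))
  P={3,10}:  v_{3} + v_{10} = v_{8} + v_{9} — sig = (2;(1,1))
  P={4,10}:  v_{4} + v_{10} = v_{7} + v_{9} — sig = (2;(1,1))
  P={1,6}:  v_{1} + v_{6} = 2·v_{3} + v_{9} — sig = (2;(1,2))
  P={6,10}:  v_{6} + v_{10} = 2·v_{8} + v_{9} — sig = (2;(1,2))
  P={1,10}:  v_{1} + v_{10} = 2·v_{9} — sig = (2;(2))
  P={2,6}:  v_{2} + v_{6} = 2·v_{8} — sig = (2;(2))
  P={3,4,9}:  v_{3} + v_{4} + v_{9} = v_{1} — sig = (3;(1))

Signatures (|P|; sorted positive RHS coefficients), sorted:
[(2;()), (2;()), (2;()), (2;(1)), (2;(1)), (2;(1)), (2;(1)), (2;(1)), (2;(1)), (2;(1)), (2;(1)), (2;(1)), (2;(1,1)), (2;(1,1)), (2;(1,1)), (2;(1,1)), (2;(1,1)), (2;(1,2)), (2;(1,2)), (2;(2)), (2;(2)), (3;(1))]


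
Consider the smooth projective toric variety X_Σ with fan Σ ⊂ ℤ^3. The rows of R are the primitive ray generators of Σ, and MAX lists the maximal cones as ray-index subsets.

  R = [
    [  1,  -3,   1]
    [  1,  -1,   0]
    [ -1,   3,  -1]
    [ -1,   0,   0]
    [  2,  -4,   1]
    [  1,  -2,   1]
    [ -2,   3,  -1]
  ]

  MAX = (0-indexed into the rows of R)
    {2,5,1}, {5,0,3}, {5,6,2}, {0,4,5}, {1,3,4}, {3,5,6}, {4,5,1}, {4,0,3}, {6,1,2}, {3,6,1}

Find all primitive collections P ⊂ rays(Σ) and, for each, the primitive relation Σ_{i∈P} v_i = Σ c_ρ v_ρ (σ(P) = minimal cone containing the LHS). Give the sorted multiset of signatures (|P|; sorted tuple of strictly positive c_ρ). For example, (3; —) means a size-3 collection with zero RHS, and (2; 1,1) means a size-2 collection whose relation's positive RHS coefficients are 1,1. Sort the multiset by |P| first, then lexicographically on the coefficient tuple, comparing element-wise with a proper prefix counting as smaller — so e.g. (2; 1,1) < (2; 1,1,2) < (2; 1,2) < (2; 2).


The 9 primitive collections of Σ (r=7, n=3):

  P = {0,2}:  v_{0} + v_{2} = 0  so sig = (2; —)
  P = {0,1}:  v_{0} + v_{1} = v_{4}  so sig = (2; 1)
  P = {0,6}:  v_{0} + v_{6} = v_{3}  so sig = (2; 1)
  P = {2,3}:  v_{2} + v_{3} = v_{6}  so sig = (2; 1)
  P = {2,4}:  v_{2} + v_{4} = v_{1}  so sig = (2; 1)
  P = {4,6}:  v_{4} + v_{6} = v_{1} + v_{3}  so sig = (2; 1,1)
  P = {1,5,6}:  v_{1} + v_{5} + v_{6} = 0  so sig = (3; —)
  P = {1,3,5}:  v_{1} + v_{3} + v_{5} = v_{0}  so sig = (3; 1)
  P = {3,4,5}:  v_{3} + v_{4} + v_{5} = 2·v_{0}  so sig = (3; 2)

Hence PRS(X_Σ) =
[(2; —), (2; 1), (2; 1), (2; 1), (2; 1), (2; 1,1), (3; —), (3; 1), (3; 2)]


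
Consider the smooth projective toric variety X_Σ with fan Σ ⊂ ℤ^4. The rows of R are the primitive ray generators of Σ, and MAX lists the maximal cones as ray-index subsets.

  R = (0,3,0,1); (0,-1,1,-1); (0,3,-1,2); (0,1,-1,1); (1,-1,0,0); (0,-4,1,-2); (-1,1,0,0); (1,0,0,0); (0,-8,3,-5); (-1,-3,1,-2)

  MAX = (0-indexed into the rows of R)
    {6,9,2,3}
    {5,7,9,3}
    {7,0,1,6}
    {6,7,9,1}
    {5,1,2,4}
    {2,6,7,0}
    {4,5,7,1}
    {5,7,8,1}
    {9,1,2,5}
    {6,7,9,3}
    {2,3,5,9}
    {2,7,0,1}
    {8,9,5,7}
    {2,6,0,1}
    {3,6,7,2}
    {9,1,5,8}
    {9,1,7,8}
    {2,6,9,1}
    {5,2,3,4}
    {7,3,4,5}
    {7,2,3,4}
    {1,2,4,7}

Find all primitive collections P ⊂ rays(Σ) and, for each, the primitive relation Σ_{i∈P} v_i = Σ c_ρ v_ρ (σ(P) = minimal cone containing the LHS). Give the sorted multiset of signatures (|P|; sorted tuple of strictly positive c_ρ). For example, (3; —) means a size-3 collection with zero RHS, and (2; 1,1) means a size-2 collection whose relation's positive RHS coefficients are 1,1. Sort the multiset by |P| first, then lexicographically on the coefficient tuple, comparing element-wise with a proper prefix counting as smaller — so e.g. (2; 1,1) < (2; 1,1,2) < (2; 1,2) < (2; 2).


|primitive collections| = 17. Relations:

  P = {1,3}:  v_{1} + v_{3} = 0  so sig = (2; —)
  P = {4,6}:  v_{4} + v_{6} = 0  so sig = (2; —)
  P = {0,5}:  v_{0} + v_{5} = v_{1}  so sig = (2; 1)
  P = {4,9}:  v_{4} + v_{9} = v_{5}  so sig = (2; 1)
  P = {5,6}:  v_{5} + v_{6} = v_{9}  so sig = (2; 1)
  P = {0,9}:  v_{0} + v_{9} = v_{1} + v_{6}  so sig = (2; 1,1)
  P = {2,8}:  v_{2} + v_{8} = v_{1} + v_{5}  so sig = (2; 1,1)
  P = {0,3}:  v_{0} + v_{3} = v_{2} + v_{6} + v_{7}  so sig = (2; 1,1,1)
  P = {0,4}:  v_{0} + v_{4} = v_{1} + v_{2} + v_{7}  so sig = (2; 1,1,1)
  P = {3,8}:  v_{3} + v_{8} = v_{5} + v_{7} + v_{9}  so sig = (2; 1,1,1)
  P = {0,8}:  v_{0} + v_{8} = 2·v_{1} + v_{7} + v_{9}  so sig = (2; 1,1,2)
  P = {4,8}:  v_{4} + v_{8} = v_{1} + 2·v_{5} + v_{7}  so sig = (2; 1,1,2)
  P = {6,8}:  v_{6} + v_{8} = v_{1} + v_{7} + 2·v_{9}  so sig = (2; 1,1,2)
  P = {2,7,9}:  v_{2} + v_{7} + v_{9} = 0  so sig = (3; —)
  P = {2,5,7}:  v_{2} + v_{5} + v_{7} = v_{4}  so sig = (3; 1)
  P = {1,2,6,7}:  v_{1} + v_{2} + v_{6} + v_{7} = v_{0}  so sig = (4; 1)
  P = {1,5,7,9}:  v_{1} + v_{5} + v_{7} + v_{9} = v_{8}  so sig = (4; 1)

so the primitive-relation signature multiset is
[(2; —), (2; —), (2; 1), (2; 1), (2; 1), (2; 1,1), (2; 1,1), (2; 1,1,1), (2; 1,1,1), (2; 1,1,1), (2; 1,1,2), (2; 1,1,2), (2; 1,1,2), (3; —), (3; 1), (4; 1), (4; 1)]


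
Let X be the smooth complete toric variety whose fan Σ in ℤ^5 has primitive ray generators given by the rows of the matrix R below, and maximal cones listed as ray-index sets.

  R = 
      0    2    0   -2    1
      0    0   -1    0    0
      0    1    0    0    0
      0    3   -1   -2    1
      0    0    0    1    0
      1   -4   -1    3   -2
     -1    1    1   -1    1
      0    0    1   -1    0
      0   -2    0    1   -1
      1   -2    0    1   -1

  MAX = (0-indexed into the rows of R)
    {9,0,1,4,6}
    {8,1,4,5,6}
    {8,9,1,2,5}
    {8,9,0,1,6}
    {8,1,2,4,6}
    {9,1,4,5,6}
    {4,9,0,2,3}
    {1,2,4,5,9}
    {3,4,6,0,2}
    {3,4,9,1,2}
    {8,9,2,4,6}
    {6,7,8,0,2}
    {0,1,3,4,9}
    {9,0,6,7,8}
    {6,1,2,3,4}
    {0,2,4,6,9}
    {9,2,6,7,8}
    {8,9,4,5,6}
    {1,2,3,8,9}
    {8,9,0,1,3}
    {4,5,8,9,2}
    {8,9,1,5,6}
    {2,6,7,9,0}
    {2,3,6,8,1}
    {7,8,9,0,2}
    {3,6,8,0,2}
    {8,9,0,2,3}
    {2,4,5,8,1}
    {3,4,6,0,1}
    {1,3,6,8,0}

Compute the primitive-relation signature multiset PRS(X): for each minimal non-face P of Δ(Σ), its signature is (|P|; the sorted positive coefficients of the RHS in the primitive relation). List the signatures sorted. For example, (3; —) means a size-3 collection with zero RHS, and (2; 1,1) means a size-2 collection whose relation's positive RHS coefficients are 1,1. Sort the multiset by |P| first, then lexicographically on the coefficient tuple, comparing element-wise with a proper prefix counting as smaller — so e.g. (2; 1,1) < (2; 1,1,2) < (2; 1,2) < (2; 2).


|primitive collections| = 14. Relations:

  P = {0,5}:  v_{0} + v_{5} = v_{1} + v_{9}  so sig = (2; 1,1)
  P = {1,7}:  v_{1} + v_{7} = v_{0} + v_{8}  so sig = (2; 1,1)
  P = {5,7}:  v_{5} + v_{7} = v_{8} + v_{9}  so sig = (2; 1,1)
  P = {4,7}:  v_{4} + v_{7} = v_{2} + v_{6} + v_{9}  so sig = (2; 1,1,1)
  P = {3,5}:  v_{3} + v_{5} = 2·v_{1} + v_{2} + v_{9}  so sig = (2; 1,1,2)
  P = {3,7}:  v_{3} + v_{7} = 2·v_{0} + v_{2} + v_{8}  so sig = (2; 1,1,2)
  P = {0,4,8}:  v_{0} + v_{4} + v_{8} = 0  so sig = (3; —)
  P = {0,1,2}:  v_{0} + v_{1} + v_{2} = v_{3}  so sig = (3; 1)
  P = {3,6,9}:  v_{3} + v_{6} + v_{9} = v_{0}  so sig = (3; 1)
  P = {2,5,6}:  v_{2} + v_{5} + v_{6} = v_{4} + v_{8}  so sig = (3; 1,1)
  P = {3,4,8}:  v_{3} + v_{4} + v_{8} = v_{1} + v_{2}  so sig = (3; 1,1)
  P = {1,2,6,9}:  v_{1} + v_{2} + v_{6} + v_{9} = 0  so sig = (4; —)
  P = {1,4,8,9}:  v_{1} + v_{4} + v_{8} + v_{9} = v_{5}  so sig = (4; 1)
  P = {0,2,6,8,9}:  v_{0} + v_{2} + v_{6} + v_{8} + v_{9} = v_{7}  so sig = (5; 1)

Signatures (|P|; sorted positive RHS coefficients), sorted:
    |P|=2: 6 collections, coeffs (1,1), (1,1), (1,1), (1,1,1), (1,1,2), (1,1,2)
    |P|=3: 5 collections, coeffs (), (1), (1), (1,1), (1,1)
    |P|=4: 2 collections, coeffs (), (1)
    |P|=5: 1 collection, coeffs (1)


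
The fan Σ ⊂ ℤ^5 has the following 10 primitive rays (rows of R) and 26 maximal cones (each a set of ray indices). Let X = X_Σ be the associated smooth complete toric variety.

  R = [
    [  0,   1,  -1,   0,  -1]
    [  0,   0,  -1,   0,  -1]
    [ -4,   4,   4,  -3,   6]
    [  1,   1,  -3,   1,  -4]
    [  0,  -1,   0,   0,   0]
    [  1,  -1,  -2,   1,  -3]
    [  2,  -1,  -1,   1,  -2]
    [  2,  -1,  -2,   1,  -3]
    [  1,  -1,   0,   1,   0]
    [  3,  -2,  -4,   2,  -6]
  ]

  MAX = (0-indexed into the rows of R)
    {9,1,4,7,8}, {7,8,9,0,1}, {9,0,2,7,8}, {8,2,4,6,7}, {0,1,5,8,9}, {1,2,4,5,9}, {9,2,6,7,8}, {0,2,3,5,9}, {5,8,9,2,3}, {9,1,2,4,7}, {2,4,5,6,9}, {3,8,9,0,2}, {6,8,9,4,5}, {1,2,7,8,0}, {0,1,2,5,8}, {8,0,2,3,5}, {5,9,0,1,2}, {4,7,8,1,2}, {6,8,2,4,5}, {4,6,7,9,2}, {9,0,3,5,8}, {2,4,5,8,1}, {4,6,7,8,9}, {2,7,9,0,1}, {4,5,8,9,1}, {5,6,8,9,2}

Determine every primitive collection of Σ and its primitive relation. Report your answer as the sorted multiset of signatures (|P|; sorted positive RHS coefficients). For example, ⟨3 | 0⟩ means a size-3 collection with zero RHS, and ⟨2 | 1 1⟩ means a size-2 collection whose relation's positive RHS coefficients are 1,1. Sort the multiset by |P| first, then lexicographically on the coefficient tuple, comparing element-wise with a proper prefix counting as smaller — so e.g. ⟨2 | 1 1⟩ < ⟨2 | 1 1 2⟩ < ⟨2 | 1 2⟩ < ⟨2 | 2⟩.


|primitive collections| = 11. Relations:

  P = {0,4}:  v_{0} + v_{4} = v_{1} — sig = ⟨2 | 1⟩
  P = {1,6}:  v_{1} + v_{6} = v_{7} — sig = ⟨2 | 1⟩
  P = {5,7}:  v_{5} + v_{7} = v_{9} — sig = ⟨2 | 1⟩
  P = {3,4}:  v_{3} + v_{4} = v_{0} + v_{5} — sig = ⟨2 | 1 1⟩
  P = {0,6}:  v_{0} + v_{6} = v_{2} + v_{7} + v_{8} + v_{9} — sig = ⟨2 | 1 1 1 1⟩
  P = {3,7}:  v_{3} + v_{7} = v_{0} + v_{2} + v_{8} + 2·v_{9} — sig = ⟨2 | 1 1 1 2⟩
  P = {1,3}:  v_{1} + v_{3} = 2·v_{0} + v_{5} — sig = ⟨2 | 1 2⟩
  P = {3,6}:  v_{3} + v_{6} = 2·v_{2} + 2·v_{8} + 3·v_{9} — sig = ⟨2 | 2 2 3⟩
  P = {2,4,8,9}:  v_{2} + v_{4} + v_{8} + v_{9} = 0 — sig = ⟨4 | 0⟩
  P = {1,2,8,9}:  v_{1} + v_{2} + v_{8} + v_{9} = v_{0} — sig = ⟨4 | 1⟩
  P = {0,2,5,8,9}:  v_{0} + v_{2} + v_{5} + v_{8} + v_{9} = v_{3} — sig = ⟨5 | 1⟩

so the primitive-relation signature multiset is
[⟨2 | 1⟩, ⟨2 | 1⟩, ⟨2 | 1⟩, ⟨2 | 1 1⟩, ⟨2 | 1 1 1 1⟩, ⟨2 | 1 1 1 2⟩, ⟨2 | 1 2⟩, ⟨2 | 2 2 3⟩, ⟨4 | 0⟩, ⟨4 | 1⟩, ⟨5 | 1⟩]


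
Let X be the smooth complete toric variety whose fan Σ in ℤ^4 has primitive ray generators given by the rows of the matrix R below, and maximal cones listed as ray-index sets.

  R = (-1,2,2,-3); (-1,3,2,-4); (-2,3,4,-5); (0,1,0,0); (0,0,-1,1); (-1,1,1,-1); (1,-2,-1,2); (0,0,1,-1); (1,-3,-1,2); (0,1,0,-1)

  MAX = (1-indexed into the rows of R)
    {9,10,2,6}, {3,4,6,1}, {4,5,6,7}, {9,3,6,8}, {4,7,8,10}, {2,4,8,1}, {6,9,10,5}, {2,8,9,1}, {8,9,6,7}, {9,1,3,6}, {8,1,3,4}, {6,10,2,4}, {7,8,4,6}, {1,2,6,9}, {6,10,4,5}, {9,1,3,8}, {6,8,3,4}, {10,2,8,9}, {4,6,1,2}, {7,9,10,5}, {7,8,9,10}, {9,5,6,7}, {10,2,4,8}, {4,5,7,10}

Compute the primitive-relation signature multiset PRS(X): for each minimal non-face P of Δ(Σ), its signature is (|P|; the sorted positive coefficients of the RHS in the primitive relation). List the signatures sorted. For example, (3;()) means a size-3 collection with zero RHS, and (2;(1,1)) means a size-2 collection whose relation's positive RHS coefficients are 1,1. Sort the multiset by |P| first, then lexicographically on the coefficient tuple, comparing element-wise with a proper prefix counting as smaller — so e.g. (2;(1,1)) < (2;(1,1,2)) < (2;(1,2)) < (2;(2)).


Σ has 15 primitive collections:

  • {5,8}:  v_{5} + v_{8} = 0  so sig = (2;())
  • {1,7}:  v_{1} + v_{7} = v_{8}  so sig = (2;(1))
  • {1,10}:  v_{1} + v_{10} = v_{2}  so sig = (2;(1))
  • {4,9}:  v_{4} + v_{9} = v_{7}  so sig = (2;(1))
  • {1,5}:  v_{1} + v_{5} = v_{6} + v_{10}  so sig = (2;(1,1))
  • {2,7}:  v_{2} + v_{7} = v_{8} + v_{10}  so sig = (2;(1,1))
  • {3,5}:  v_{3} + v_{5} = v_{1} + v_{6}  so sig = (2;(1,1))
  • {2,5}:  v_{2} + v_{5} = v_{6} + 2·v_{10}  so sig = (2;(1,2))
  • {3,7}:  v_{3} + v_{7} = v_{6} + 2·v_{8}  so sig = (2;(1,2))
  • {3,10}:  v_{3} + v_{10} = 2·v_{1}  so sig = (2;(2))
  • {2,3}:  v_{2} + v_{3} = 3·v_{1}  so sig = (2;(3))
  • {6,7,10}:  v_{6} + v_{7} + v_{10} = 0  so sig = (3;())
  • {1,6,8}:  v_{1} + v_{6} + v_{8} = v_{3}  so sig = (3;(1))
  • {6,8,10}:  v_{6} + v_{8} + v_{10} = v_{1}  so sig = (3;(1))
  • {2,6,8}:  v_{2} + v_{6} + v_{8} = 2·v_{1}  so sig = (3;(2))

Signatures (|P|; sorted positive RHS coefficients), sorted:
    (2;())
    (2;(1))
    (2;(1))
    (2;(1))
    (2;(1,1))
    (2;(1,1))
    (2;(1,1))
    (2;(1,2))
    (2;(1,2))
    (2;(2))
    (2;(3))
    (3;())
    (3;(1))
    (3;(1))
    (3;(2))


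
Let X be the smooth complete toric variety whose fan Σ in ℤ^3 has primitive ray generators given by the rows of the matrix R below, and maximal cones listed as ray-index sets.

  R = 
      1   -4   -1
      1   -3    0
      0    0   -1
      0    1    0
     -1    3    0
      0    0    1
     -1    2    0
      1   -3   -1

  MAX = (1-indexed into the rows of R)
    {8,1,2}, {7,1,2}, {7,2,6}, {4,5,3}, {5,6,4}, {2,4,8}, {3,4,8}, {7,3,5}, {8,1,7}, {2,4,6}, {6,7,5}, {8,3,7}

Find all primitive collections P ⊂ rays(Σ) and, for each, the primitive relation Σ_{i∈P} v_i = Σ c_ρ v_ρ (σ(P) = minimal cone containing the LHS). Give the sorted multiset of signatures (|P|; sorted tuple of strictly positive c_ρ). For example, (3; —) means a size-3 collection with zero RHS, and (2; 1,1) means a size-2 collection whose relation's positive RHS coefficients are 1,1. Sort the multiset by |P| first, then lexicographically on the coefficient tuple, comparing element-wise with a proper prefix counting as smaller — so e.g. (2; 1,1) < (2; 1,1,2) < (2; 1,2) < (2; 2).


The 11 primitive collections of Σ (r=8, n=3):

  {2,5}:  v_{2} + v_{5} = 0 — sig = (2; —)
  {3,6}:  v_{3} + v_{6} = 0 — sig = (2; —)
  {1,4}:  v_{1} + v_{4} = v_{8} — sig = (2; 1)
  {2,3}:  v_{2} + v_{3} = v_{8} — sig = (2; 1)
  {4,7}:  v_{4} + v_{7} = v_{5} — sig = (2; 1)
  {5,8}:  v_{5} + v_{8} = v_{3} — sig = (2; 1)
  {6,8}:  v_{6} + v_{8} = v_{2} — sig = (2; 1)
  {1,5}:  v_{1} + v_{5} = v_{7} + v_{8} — sig = (2; 1,1)
  {1,3}:  v_{1} + v_{3} = v_{7} + 2·v_{8} — sig = (2; 1,2)
  {1,6}:  v_{1} + v_{6} = 2·v_{2} + v_{7} — sig = (2; 1,2)
  {2,7,8}:  v_{2} + v_{7} + v_{8} = v_{1} — sig = (3; 1)

Hence PRS(X_Σ) =
    |P|=2: 10 collections, coeffs (), (), (1), (1), (1), (1), (1), (1,1), (1,2), (1,2)
    |P|=3: 1 collection, coeffs (1)


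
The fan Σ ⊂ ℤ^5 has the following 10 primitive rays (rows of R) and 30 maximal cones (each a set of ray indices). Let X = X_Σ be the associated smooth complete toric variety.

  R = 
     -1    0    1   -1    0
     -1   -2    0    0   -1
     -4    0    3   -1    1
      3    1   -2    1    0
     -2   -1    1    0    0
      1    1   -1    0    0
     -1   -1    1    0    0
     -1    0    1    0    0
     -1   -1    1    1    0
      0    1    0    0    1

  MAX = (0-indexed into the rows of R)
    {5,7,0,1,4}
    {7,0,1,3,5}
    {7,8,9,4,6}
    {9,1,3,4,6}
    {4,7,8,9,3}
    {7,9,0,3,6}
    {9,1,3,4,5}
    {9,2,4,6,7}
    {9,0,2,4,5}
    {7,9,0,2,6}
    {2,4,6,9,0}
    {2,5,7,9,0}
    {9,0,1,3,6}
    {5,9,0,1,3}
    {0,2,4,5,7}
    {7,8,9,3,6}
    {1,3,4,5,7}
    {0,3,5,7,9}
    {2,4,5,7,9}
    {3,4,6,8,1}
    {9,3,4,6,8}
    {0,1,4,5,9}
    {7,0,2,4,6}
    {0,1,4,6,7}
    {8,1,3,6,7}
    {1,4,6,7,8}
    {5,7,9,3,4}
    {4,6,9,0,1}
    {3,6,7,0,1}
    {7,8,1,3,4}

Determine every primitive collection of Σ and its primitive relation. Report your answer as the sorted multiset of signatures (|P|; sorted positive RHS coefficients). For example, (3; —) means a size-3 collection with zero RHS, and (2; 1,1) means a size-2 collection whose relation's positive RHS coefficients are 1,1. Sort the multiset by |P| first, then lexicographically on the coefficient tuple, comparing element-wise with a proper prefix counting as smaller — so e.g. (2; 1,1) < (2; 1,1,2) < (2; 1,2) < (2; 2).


Primitive collections (11):

  P = {5,6}:  v_{5} + v_{6} = 0  ⟹  sig = (2; —)
  P = {0,8}:  v_{0} + v_{8} = v_{6} + v_{7}  ⟹  sig = (2; 1,1)
  P = {2,3}:  v_{2} + v_{3} = v_{7} + v_{9}  ⟹  sig = (2; 1,1)
  P = {5,8}:  v_{5} + v_{8} = v_{3} + v_{4} + v_{7}  ⟹  sig = (2; 1,1,1)
  P = {2,8}:  v_{2} + v_{8} = v_{4} + v_{6} + 2·v_{7} + v_{9}  ⟹  sig = (2; 1,1,1,2)
  P = {1,2}:  v_{1} + v_{2} = v_{0} + 2·v_{4}  ⟹  sig = (2; 1,2)
  P = {0,3,4}:  v_{0} + v_{3} + v_{4} = 0  ⟹  sig = (3; —)
  P = {1,7,9}:  v_{1} + v_{7} + v_{9} = v_{4}  ⟹  sig = (3; 1)
  P = {1,8,9}:  v_{1} + v_{8} + v_{9} = v_{3} + 2·v_{4} + v_{6}  ⟹  sig = (3; 1,1,2)
  P = {0,4,7,9}:  v_{0} + v_{4} + v_{7} + v_{9} = v_{2}  ⟹  sig = (4; 1)
  P = {3,4,6,7}:  v_{3} + v_{4} + v_{6} + v_{7} = v_{8}  ⟹  sig = (4; 1)

Hence PRS(X_Σ) =
    |P|=2: 6 collections, coeffs (), (1,1), (1,1), (1,1,1), (1,1,1,2), (1,2)
    |P|=3: 3 collections, coeffs (), (1), (1,1,2)
    |P|=4: 2 collections, coeffs (1), (1)


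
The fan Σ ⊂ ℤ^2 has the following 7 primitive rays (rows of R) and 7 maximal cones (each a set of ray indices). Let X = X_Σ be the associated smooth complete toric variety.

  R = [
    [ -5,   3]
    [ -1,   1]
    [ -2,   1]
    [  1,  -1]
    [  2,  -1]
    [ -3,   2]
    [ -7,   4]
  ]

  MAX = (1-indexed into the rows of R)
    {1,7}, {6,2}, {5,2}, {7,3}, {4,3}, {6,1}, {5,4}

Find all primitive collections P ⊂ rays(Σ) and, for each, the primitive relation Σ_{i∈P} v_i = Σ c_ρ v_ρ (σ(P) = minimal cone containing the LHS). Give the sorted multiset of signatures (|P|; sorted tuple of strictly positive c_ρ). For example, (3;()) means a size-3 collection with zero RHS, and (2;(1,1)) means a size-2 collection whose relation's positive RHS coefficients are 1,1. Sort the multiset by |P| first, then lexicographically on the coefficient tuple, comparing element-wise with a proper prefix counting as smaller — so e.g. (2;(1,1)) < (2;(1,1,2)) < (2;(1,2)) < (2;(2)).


Primitive collections (14):

  P = {2,4}:  v_{2} + v_{4} = 0 — sig = (2;())
  P = {3,5}:  v_{3} + v_{5} = 0 — sig = (2;())
  P = {1,3}:  v_{1} + v_{3} = v_{7} — sig = (2;(1))
  P = {1,5}:  v_{1} + v_{5} = v_{6} — sig = (2;(1))
  P = {2,3}:  v_{2} + v_{3} = v_{6} — sig = (2;(1))
  P = {3,6}:  v_{3} + v_{6} = v_{1} — sig = (2;(1))
  P = {4,6}:  v_{4} + v_{6} = v_{3} — sig = (2;(1))
  P = {5,6}:  v_{5} + v_{6} = v_{2} — sig = (2;(1))
  P = {5,7}:  v_{5} + v_{7} = v_{1} — sig = (2;(1))
  P = {2,7}:  v_{2} + v_{7} = v_{1} + v_{6} — sig = (2;(1,1))
  P = {1,2}:  v_{1} + v_{2} = 2·v_{6} — sig = (2;(2))
  P = {1,4}:  v_{1} + v_{4} = 2·v_{3} — sig = (2;(2))
  P = {6,7}:  v_{6} + v_{7} = 2·v_{1} — sig = (2;(2))
  P = {4,7}:  v_{4} + v_{7} = 3·v_{3} — sig = (2;(3))

Hence PRS(X_Σ) =
[(2;()), (2;()), (2;(1)), (2;(1)), (2;(1)), (2;(1)), (2;(1)), (2;(1)), (2;(1)), (2;(1,1)), (2;(2)), (2;(2)), (2;(2)), (2;(3))]


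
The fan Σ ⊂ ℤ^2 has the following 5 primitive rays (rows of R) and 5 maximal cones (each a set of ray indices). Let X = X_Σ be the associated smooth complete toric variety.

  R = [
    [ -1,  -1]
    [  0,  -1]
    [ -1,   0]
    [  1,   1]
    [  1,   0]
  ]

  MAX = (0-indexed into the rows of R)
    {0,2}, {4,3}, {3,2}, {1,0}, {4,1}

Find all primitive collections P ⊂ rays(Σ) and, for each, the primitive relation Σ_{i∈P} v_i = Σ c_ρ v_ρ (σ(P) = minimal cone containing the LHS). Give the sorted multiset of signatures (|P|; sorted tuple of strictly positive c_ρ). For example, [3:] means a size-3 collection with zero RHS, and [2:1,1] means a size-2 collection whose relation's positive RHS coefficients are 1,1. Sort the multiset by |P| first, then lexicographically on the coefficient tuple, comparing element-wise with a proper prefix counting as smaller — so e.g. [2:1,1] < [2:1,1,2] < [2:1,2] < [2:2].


5 minimal non-faces of Δ(Σ) (on 5 rays):

  • {0,3}:  v_{0} + v_{3} = 0  so sig = [2:]
  • {2,4}:  v_{2} + v_{4} = 0  so sig = [2:]
  • {0,4}:  v_{0} + v_{4} = v_{1}  so sig = [2:1]
  • {1,2}:  v_{1} + v_{2} = v_{0}  so sig = [2:1]
  • {1,3}:  v_{1} + v_{3} = v_{4}  so sig = [2:1]

Hence PRS(X_Σ) =
[[2:], [2:], [2:1], [2:1], [2:1]]


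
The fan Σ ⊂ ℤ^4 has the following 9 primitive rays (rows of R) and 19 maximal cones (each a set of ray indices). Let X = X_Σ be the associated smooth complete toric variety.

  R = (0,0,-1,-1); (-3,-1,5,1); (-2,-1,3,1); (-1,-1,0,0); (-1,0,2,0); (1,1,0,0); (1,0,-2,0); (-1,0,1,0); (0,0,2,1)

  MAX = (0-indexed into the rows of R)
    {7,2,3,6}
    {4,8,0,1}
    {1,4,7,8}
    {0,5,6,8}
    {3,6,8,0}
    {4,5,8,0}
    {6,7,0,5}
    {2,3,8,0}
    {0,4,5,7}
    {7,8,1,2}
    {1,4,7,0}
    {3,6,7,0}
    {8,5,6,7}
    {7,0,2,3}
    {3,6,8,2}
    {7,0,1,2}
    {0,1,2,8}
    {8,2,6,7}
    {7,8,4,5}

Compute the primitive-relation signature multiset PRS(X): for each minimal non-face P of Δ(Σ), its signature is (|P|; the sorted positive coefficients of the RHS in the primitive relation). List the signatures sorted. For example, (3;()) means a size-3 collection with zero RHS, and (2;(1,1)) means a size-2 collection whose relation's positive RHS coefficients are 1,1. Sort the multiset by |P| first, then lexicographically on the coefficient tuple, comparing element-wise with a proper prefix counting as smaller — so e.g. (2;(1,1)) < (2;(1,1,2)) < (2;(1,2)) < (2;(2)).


Δ(Σ) — 9 vertices, 11 min non-faces:

  P = {3,5}:  v_{3} + v_{5} = 0  ⇒ sig = (2;())
  P = {4,6}:  v_{4} + v_{6} = 0  ⇒ sig = (2;())
  P = {1,6}:  v_{1} + v_{6} = v_{2}  ⇒ sig = (2;(1))
  P = {2,4}:  v_{2} + v_{4} = v_{1}  ⇒ sig = (2;(1))
  P = {2,5}:  v_{2} + v_{5} = v_{7} + v_{8}  ⇒ sig = (2;(1,1))
  P = {3,4}:  v_{3} + v_{4} = v_{0} + v_{2}  ⇒ sig = (2;(1,1))
  P = {1,5}:  v_{1} + v_{5} = v_{4} + v_{7} + v_{8}  ⇒ sig = (2;(1,1,1))
  P = {1,3}:  v_{1} + v_{3} = v_{0} + 2·v_{2}  ⇒ sig = (2;(1,2))
  P = {0,2,6}:  v_{0} + v_{2} + v_{6} = v_{3}  ⇒ sig = (3;(1))
  P = {0,7,8}:  v_{0} + v_{7} + v_{8} = v_{4}  ⇒ sig = (3;(1))
  P = {3,7,8}:  v_{3} + v_{7} + v_{8} = v_{2}  ⇒ sig = (3;(1))

Sorted signature multiset PRS(X):
[(2;()), (2;()), (2;(1)), (2;(1)), (2;(1,1)), (2;(1,1)), (2;(1,1,1)), (2;(1,2)), (3;(1)), (3;(1)), (3;(1))]


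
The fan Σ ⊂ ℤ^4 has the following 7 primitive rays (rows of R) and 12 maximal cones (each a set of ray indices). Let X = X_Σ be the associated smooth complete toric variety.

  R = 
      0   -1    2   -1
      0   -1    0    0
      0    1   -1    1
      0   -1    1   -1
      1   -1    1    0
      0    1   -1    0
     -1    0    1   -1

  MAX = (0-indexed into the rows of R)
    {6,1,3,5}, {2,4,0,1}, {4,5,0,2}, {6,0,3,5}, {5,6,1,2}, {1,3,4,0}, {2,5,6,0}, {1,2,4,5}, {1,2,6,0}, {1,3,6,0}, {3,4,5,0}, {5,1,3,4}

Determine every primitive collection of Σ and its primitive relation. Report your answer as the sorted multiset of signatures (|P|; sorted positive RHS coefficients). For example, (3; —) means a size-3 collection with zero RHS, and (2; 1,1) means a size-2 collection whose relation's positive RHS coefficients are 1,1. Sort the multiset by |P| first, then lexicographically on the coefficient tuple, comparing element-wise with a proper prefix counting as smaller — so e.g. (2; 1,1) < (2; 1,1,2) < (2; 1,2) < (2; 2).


Δ(Σ) — 7 vertices, 3 min non-faces:

  P = {2,3}:  v_{2} + v_{3} = 0 — sig = (2; —)
  P = {4,6}:  v_{4} + v_{6} = v_{0} — sig = (2; 1)
  P = {0,1,5}:  v_{0} + v_{1} + v_{5} = v_{3} — sig = (3; 1)

Hence PRS(X_Σ) =
    |P|=2: 2 collections, coeffs (), (1)
    |P|=3: 1 collection, coeffs (1)


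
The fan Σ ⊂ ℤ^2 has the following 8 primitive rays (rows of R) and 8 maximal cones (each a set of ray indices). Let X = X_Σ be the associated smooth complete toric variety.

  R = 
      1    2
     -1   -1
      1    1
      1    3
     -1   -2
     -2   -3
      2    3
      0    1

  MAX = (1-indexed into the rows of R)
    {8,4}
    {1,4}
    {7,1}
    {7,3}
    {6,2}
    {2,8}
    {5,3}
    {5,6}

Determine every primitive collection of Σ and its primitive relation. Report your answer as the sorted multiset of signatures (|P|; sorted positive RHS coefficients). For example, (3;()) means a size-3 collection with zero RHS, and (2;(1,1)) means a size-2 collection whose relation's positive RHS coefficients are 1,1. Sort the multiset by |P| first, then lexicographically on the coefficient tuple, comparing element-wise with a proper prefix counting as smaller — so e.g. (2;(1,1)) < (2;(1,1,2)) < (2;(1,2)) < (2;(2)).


Minimal non-faces — 20 found among 8 rays, 8 max cones:

  P = {1,5}:  v_{1} + v_{5} = 0 ; sig = (2;())
  P = {2,3}:  v_{2} + v_{3} = 0 ; sig = (2;())
  P = {6,7}:  v_{6} + v_{7} = 0 ; sig = (2;())
  P = {1,2}:  v_{1} + v_{2} = v_{8} ; sig = (2;(1))
  P = {1,3}:  v_{1} + v_{3} = v_{7} ; sig = (2;(1))
  P = {1,6}:  v_{1} + v_{6} = v_{2} ; sig = (2;(1))
  P = {1,8}:  v_{1} + v_{8} = v_{4} ; sig = (2;(1))
  P = {2,5}:  v_{2} + v_{5} = v_{6} ; sig = (2;(1))
  P = {2,7}:  v_{2} + v_{7} = v_{1} ; sig = (2;(1))
  P = {3,6}:  v_{3} + v_{6} = v_{5} ; sig = (2;(1))
  P = {3,8}:  v_{3} + v_{8} = v_{1} ; sig = (2;(1))
  P = {4,5}:  v_{4} + v_{5} = v_{8} ; sig = (2;(1))
  P = {5,7}:  v_{5} + v_{7} = v_{3} ; sig = (2;(1))
  P = {5,8}:  v_{5} + v_{8} = v_{2} ; sig = (2;(1))
  P = {4,6}:  v_{4} + v_{6} = v_{2} + v_{8} ; sig = (2;(1,1))
  P = {2,4}:  v_{2} + v_{4} = 2·v_{8} ; sig = (2;(2))
  P = {3,4}:  v_{3} + v_{4} = 2·v_{1} ; sig = (2;(2))
  P = {6,8}:  v_{6} + v_{8} = 2·v_{2} ; sig = (2;(2))
  P = {7,8}:  v_{7} + v_{8} = 2·v_{1} ; sig = (2;(2))
  P = {4,7}:  v_{4} + v_{7} = 3·v_{1} ; sig = (2;(3))

Signatures (|P|; sorted positive RHS coefficients), sorted:
[(2;()), (2;()), (2;()), (2;(1)), (2;(1)), (2;(1)), (2;(1)), (2;(1)), (2;(1)), (2;(1)), (2;(1)), (2;(1)), (2;(1)), (2;(1)), (2;(1,1)), (2;(2)), (2;(2)), (2;(2)), (2;(2)), (2;(3))]
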